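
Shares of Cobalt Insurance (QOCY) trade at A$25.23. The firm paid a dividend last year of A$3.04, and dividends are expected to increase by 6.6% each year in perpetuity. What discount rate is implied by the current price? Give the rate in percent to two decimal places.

Rearranging the constant-growth DDM: r = D₁/P₀ + g.
D₁ = 3.04 × (1 + 0.066) = 3.2406.
r = 3.2406 / 25.23 + 0.066 = 0.12844 + 0.066 = 0.19444

19.44%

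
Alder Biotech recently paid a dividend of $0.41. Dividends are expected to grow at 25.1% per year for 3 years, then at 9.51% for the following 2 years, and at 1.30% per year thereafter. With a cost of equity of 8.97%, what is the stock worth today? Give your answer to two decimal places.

$11.16

Three-stage DDM. Project D₁…D_5; terminal Gordon value at t=5 with g = 0.013; discount at r = 0.0897.
D_1 = 0.5129
D_2 = 0.6417
D_3 = 0.8027
D_4 = 0.8790
D_5 = 0.9626
TV_5 = 0.9752/(0.0897−0.013) = 12.7139
P₀ = Σ Dₜ/(1+r)ᵗ + TV_5/(1+r)^5 = 11.1558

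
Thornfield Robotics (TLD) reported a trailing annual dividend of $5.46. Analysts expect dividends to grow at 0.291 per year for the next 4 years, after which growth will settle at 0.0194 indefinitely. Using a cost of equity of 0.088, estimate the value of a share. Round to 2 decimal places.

$194.96

Two-stage DDM. Project D₁…D_4 at 0.291, terminal growth 0.0194, discount at r = 0.088.
D_1 = 7.0489
D_2 = 9.1001
D_3 = 11.7482
D_4 = 15.1669
Terminal value at t=4: TV = D_5/(r−g) = 15.4612/(0.088−0.0194) = 225.3814
P₀ = 7.0489/(1+0.088)^1 + 9.1001/(1+0.088)^2 + 11.7482/(1+0.088)^3 + 15.1669/(1+0.088)^4 + 225.3814/(1+0.088)^4 = 194.9552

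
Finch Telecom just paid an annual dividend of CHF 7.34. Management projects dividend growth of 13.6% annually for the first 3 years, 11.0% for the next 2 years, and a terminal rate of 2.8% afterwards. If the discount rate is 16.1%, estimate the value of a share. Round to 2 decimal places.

CHF 82.52

Three-stage DDM. Project D₁…D_5; terminal Gordon value at t=5 with g = 0.028; discount at r = 0.161.
D_1 = 8.3382
D_2 = 9.4722
D_3 = 10.7605
D_4 = 11.9441
D_5 = 13.2580
TV_5 = 13.6292/(0.161−0.028) = 102.4751
P₀ = Σ Dₜ/(1+r)ᵗ + TV_5/(1+r)^5 = 82.5243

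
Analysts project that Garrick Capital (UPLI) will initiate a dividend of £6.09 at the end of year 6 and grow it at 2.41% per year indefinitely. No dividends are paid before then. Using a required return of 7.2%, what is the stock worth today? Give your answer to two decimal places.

£89.81

Deferred-dividend DDM. At t=5 the remaining stream is a growing perpetuity with first payment D_6 = 6.09.
V_5 = D_6/(r−g) = 6.09/(0.072−0.0241) = 127.1399
P₀ = V_5/(1+r)^5 = 127.1399/(1+0.072)^5 = 89.8065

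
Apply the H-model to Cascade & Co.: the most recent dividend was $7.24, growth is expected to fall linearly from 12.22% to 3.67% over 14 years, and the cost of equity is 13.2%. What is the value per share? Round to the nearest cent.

$124.23

H-model: P₀ = D₀[(1+g_L) + H(g_S−g_L)]/(r−g_L), with H = 14/2 = 7.
P₀ = 7.24 × [(1+0.0367) + 7×(0.1222−0.0367)] / (0.132−0.0367)
   = 7.24 × 1.6352 / 0.0953 = 124.2272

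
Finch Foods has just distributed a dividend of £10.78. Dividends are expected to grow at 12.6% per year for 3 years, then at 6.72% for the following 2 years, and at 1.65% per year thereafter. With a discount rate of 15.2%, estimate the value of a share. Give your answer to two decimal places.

Three-stage DDM. Project D₁…D_5; terminal Gordon value at t=5 with g = 0.0165; discount at r = 0.152.
D_1 = 12.1383
D_2 = 13.6677
D_3 = 15.3898
D_4 = 16.4240
D_5 = 17.5277
TV_5 = 17.8169/(0.152−0.0165) = 131.4903
P₀ = Σ Dₜ/(1+r)ᵗ + TV_5/(1+r)^5 = 113.6749

£113.67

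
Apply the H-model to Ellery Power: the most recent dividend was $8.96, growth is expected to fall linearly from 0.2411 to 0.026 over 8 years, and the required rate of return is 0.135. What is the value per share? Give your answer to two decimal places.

H-model: P₀ = D₀[(1+g_L) + H(g_S−g_L)]/(r−g_L), with H = 8/2 = 4.
P₀ = 8.96 × [(1+0.026) + 4×(0.2411−0.026)] / (0.135−0.026)
   = 8.96 × 1.8864 / 0.109 = 155.0655

$155.07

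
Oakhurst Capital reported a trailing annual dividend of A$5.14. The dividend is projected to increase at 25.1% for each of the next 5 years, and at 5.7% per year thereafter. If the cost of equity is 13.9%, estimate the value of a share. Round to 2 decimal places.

Two-stage DDM. Project D₁…D_5 at 0.251, terminal growth 0.057, discount at r = 0.139.
D_1 = 6.4301
D_2 = 8.0441
D_3 = 10.0632
D_4 = 12.5890
D_5 = 15.7489
Terminal value at t=5: TV = D_6/(r−g) = 16.6466/(0.139−0.057) = 203.0069
P₀ = 6.4301/(1+0.139)^1 + 8.0441/(1+0.139)^2 + 10.0632/(1+0.139)^3 + 12.5890/(1+0.139)^4 + 15.7489/(1+0.139)^5 + 203.0069/(1+0.139)^5 = 140.2507

A$140.25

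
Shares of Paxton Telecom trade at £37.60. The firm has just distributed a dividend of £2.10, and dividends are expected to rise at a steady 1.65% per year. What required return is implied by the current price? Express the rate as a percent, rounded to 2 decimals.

Rearranging the constant-growth DDM: r = D₁/P₀ + g.
D₁ = 2.10 × (1 + 0.0165) = 2.1347.
r = 2.1347 / 37.60 + 0.0165 = 0.05677 + 0.0165 = 0.07327

7.33%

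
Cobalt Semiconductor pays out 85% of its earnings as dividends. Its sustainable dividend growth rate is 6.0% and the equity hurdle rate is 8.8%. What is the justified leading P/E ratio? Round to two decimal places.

Justified leading P/E = b/(r−g) = 0.85/(0.088−0.06) = 30.3571

30.36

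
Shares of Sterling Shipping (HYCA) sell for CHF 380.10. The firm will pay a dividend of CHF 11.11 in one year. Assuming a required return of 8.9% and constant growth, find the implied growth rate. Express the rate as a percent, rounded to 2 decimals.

5.98%

From P₀ = D₁/(r − g), the implied growth is g = r − D₁/P₀.
g = 0.089 − 11.11/380.10 = 0.089 − 0.02923 = 0.05977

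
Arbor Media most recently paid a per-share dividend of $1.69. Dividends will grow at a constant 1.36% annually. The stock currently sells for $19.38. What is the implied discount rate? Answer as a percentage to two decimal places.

10.20%

Rearranging the constant-growth DDM: r = D₁/P₀ + g.
D₁ = 1.69 × (1 + 0.0136) = 1.7130.
r = 1.7130 / 19.38 + 0.0136 = 0.08839 + 0.0136 = 0.10199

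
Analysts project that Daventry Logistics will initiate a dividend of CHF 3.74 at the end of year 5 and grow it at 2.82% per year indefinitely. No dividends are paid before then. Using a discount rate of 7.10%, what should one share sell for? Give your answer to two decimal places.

CHF 66.42

Deferred-dividend DDM. At t=4 the remaining stream is a growing perpetuity with first payment D_5 = 3.74.
V_4 = D_5/(r−g) = 3.74/(0.071−0.0282) = 87.3832
P₀ = V_4/(1+r)^4 = 87.3832/(1+0.071)^4 = 66.4156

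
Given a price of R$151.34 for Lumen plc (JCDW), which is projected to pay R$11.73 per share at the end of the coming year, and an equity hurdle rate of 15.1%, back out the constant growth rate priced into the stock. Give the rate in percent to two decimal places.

From P₀ = D₁/(r − g), the implied growth is g = r − D₁/P₀.
g = 0.151 − 11.73/151.34 = 0.151 − 0.07751 = 0.07349

7.35%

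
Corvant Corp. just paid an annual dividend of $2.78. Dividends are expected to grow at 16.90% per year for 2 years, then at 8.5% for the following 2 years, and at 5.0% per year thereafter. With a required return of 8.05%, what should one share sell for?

Three-stage DDM. Project D₁…D_4; terminal Gordon value at t=4 with g = 0.05; discount at r = 0.0805.
D_1 = 3.2498
D_2 = 3.7990
D_3 = 4.1220
D_4 = 4.4723
TV_4 = 4.6959/(0.0805−0.05) = 153.9653
P₀ = Σ Dₜ/(1+r)ᵗ + TV_4/(1+r)^4 = 125.7703

$125.77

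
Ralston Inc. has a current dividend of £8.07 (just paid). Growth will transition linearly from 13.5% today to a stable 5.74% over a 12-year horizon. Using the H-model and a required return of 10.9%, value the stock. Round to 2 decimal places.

£238.19

H-model: P₀ = D₀[(1+g_L) + H(g_S−g_L)]/(r−g_L), with H = 12/2 = 6.
P₀ = 8.07 × [(1+0.0574) + 6×(0.135−0.0574)] / (0.109−0.0574)
   = 8.07 × 1.5230 / 0.0516 = 238.1901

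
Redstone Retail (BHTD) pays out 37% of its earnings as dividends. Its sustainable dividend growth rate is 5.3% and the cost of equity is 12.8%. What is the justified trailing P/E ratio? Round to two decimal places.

Justified trailing P/E = b(1+g)/(r−g) = 0.37×(1+0.053)/(0.128−0.053) = 5.1948

5.19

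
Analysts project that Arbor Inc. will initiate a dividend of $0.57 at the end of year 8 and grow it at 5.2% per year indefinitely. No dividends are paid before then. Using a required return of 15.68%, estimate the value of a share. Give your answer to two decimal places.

Deferred-dividend DDM. At t=7 the remaining stream is a growing perpetuity with first payment D_8 = 0.57.
V_7 = D_8/(r−g) = 0.57/(0.1568−0.052) = 5.4389
P₀ = V_7/(1+r)^7 = 5.4389/(1+0.1568)^7 = 1.9620

$1.96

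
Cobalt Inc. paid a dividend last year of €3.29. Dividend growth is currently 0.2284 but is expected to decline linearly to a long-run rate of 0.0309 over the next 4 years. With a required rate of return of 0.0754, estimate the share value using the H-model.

€105.42

H-model: P₀ = D₀[(1+g_L) + H(g_S−g_L)]/(r−g_L), with H = 4/2 = 2.
P₀ = 3.29 × [(1+0.0309) + 2×(0.2284−0.0309)] / (0.0754−0.0309)
   = 3.29 × 1.4259 / 0.0445 = 105.4205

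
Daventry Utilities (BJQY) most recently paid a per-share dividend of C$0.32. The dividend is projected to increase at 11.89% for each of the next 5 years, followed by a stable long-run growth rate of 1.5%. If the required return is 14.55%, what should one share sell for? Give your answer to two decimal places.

C$3.70

Two-stage DDM. Project D₁…D_5 at 0.1189, terminal growth 0.015, discount at r = 0.1455.
D_1 = 0.3580
D_2 = 0.4006
D_3 = 0.4483
D_4 = 0.5016
D_5 = 0.5612
Terminal value at t=5: TV = D_6/(r−g) = 0.5696/(0.1455−0.015) = 4.3648
P₀ = 0.3580/(1+0.1455)^1 + 0.4006/(1+0.1455)^2 + 0.4483/(1+0.1455)^3 + 0.5016/(1+0.1455)^4 + 0.5612/(1+0.1455)^5 + 4.3648/(1+0.1455)^5 = 3.7050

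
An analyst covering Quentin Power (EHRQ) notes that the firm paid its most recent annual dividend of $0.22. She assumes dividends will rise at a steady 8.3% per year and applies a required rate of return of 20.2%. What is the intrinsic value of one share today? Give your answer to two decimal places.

Gordon growth model: P₀ = D₁/(r − g). D₁ = 0.22 × (1 + 0.083) = 0.2383.
P₀ = 0.2383 / (0.202 − 0.083) = 0.2383 / 0.119 = 2.0022

$2.00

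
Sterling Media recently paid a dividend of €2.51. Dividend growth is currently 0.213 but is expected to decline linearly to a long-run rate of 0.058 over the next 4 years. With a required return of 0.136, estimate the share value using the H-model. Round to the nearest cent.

H-model: P₀ = D₀[(1+g_L) + H(g_S−g_L)]/(r−g_L), with H = 4/2 = 2.
P₀ = 2.51 × [(1+0.058) + 2×(0.213−0.058)] / (0.136−0.058)
   = 2.51 × 1.3680 / 0.078 = 44.0215

€44.02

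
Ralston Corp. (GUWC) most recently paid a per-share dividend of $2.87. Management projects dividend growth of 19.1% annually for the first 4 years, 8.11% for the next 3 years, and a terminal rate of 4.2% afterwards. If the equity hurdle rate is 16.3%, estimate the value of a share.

$42.22

Three-stage DDM. Project D₁…D_7; terminal Gordon value at t=7 with g = 0.042; discount at r = 0.163.
D_1 = 3.4182
D_2 = 4.0710
D_3 = 4.8486
D_4 = 5.7747
D_5 = 6.2430
D_6 = 6.7493
D_7 = 7.2967
TV_7 = 7.6032/(0.163−0.042) = 62.8361
P₀ = Σ Dₜ/(1+r)ᵗ + TV_7/(1+r)^7 = 42.2201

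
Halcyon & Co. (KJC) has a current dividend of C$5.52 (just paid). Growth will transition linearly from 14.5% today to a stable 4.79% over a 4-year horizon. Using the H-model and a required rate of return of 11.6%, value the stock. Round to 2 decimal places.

C$100.68

H-model: P₀ = D₀[(1+g_L) + H(g_S−g_L)]/(r−g_L), with H = 4/2 = 2.
P₀ = 5.52 × [(1+0.0479) + 2×(0.145−0.0479)] / (0.116−0.0479)
   = 5.52 × 1.2421 / 0.0681 = 100.6812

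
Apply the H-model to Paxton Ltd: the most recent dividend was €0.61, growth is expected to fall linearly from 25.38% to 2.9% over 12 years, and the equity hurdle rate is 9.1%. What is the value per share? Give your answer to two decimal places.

€23.39

H-model: P₀ = D₀[(1+g_L) + H(g_S−g_L)]/(r−g_L), with H = 12/2 = 6.
P₀ = 0.61 × [(1+0.029) + 6×(0.2538−0.029)] / (0.091−0.029)
   = 0.61 × 2.3778 / 0.062 = 23.3945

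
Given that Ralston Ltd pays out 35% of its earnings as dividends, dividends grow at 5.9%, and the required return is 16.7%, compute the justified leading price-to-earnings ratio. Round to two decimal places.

Justified leading P/E = b/(r−g) = 0.35/(0.167−0.059) = 3.2407

3.24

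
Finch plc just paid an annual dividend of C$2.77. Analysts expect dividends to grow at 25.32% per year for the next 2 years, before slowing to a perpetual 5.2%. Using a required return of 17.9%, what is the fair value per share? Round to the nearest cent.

C$32.00

Two-stage DDM. Project D₁…D_2 at 0.2532, terminal growth 0.052, discount at r = 0.179.
D_1 = 3.4714
D_2 = 4.3503
Terminal value at t=2: TV = D_3/(r−g) = 4.5765/(0.179−0.052) = 36.0357
P₀ = 3.4714/(1+0.179)^1 + 4.3503/(1+0.179)^2 + 36.0357/(1+0.179)^2 = 31.9981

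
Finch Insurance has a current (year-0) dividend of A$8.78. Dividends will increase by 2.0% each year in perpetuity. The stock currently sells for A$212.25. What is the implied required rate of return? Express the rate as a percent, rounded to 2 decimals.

6.22%

Rearranging the constant-growth DDM: r = D₁/P₀ + g.
D₁ = 8.78 × (1 + 0.02) = 8.9556.
r = 8.9556 / 212.25 + 0.02 = 0.04219 + 0.02 = 0.06219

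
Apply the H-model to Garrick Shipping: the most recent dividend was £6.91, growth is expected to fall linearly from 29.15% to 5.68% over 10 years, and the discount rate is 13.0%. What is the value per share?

H-model: P₀ = D₀[(1+g_L) + H(g_S−g_L)]/(r−g_L), with H = 10/2 = 5.
P₀ = 6.91 × [(1+0.0568) + 5×(0.2915−0.0568)] / (0.13−0.0568)
   = 6.91 × 2.2303 / 0.0732 = 210.5379

£210.54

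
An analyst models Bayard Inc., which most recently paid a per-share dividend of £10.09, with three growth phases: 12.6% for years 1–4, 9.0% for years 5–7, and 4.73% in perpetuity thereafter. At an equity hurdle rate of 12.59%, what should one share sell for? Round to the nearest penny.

Three-stage DDM. Project D₁…D_7; terminal Gordon value at t=7 with g = 0.0473; discount at r = 0.1259.
D_1 = 11.3613
D_2 = 12.7929
D_3 = 14.4048
D_4 = 16.2198
D_5 = 17.6796
D_6 = 19.2707
D_7 = 21.0051
TV_7 = 21.9986/(0.1259−0.0473) = 279.8806
P₀ = Σ Dₜ/(1+r)ᵗ + TV_7/(1+r)^7 = 190.7915

£190.79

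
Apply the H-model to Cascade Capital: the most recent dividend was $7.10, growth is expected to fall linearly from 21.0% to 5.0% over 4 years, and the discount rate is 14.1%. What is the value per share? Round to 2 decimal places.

$106.89

H-model: P₀ = D₀[(1+g_L) + H(g_S−g_L)]/(r−g_L), with H = 4/2 = 2.
P₀ = 7.10 × [(1+0.05) + 2×(0.21−0.05)] / (0.141−0.05)
   = 7.10 × 1.3700 / 0.091 = 106.8901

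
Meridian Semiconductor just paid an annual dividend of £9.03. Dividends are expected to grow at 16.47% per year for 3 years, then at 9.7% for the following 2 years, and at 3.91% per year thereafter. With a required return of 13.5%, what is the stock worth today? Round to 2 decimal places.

Three-stage DDM. Project D₁…D_5; terminal Gordon value at t=5 with g = 0.0391; discount at r = 0.135.
D_1 = 10.5172
D_2 = 12.2494
D_3 = 14.2669
D_4 = 15.6508
D_5 = 17.1689
TV_5 = 17.8402/(0.135−0.0391) = 186.0296
P₀ = Σ Dₜ/(1+r)ᵗ + TV_5/(1+r)^5 = 145.8436

£145.84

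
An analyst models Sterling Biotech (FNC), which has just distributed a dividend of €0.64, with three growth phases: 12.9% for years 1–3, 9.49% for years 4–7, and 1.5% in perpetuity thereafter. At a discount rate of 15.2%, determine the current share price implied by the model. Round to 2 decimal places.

€7.61

Three-stage DDM. Project D₁…D_7; terminal Gordon value at t=7 with g = 0.015; discount at r = 0.152.
D_1 = 0.7226
D_2 = 0.8158
D_3 = 0.9210
D_4 = 1.0084
D_5 = 1.1041
D_6 = 1.2089
D_7 = 1.3236
TV_7 = 1.3435/(0.152−0.015) = 9.8063
P₀ = Σ Dₜ/(1+r)ᵗ + TV_7/(1+r)^7 = 7.6119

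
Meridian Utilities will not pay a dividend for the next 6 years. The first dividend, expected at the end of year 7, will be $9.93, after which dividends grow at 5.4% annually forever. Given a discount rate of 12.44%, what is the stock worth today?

$69.80

Deferred-dividend DDM. At t=6 the remaining stream is a growing perpetuity with first payment D_7 = 9.93.
V_6 = D_7/(r−g) = 9.93/(0.1244−0.054) = 141.0511
P₀ = V_6/(1+r)^6 = 141.0511/(1+0.1244)^6 = 69.7994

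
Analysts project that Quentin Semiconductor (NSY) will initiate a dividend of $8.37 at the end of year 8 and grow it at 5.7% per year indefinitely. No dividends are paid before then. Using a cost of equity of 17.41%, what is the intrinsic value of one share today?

Deferred-dividend DDM. At t=7 the remaining stream is a growing perpetuity with first payment D_8 = 8.37.
V_7 = D_8/(r−g) = 8.37/(0.1741−0.057) = 71.4774
P₀ = V_7/(1+r)^7 = 71.4774/(1+0.1741)^7 = 23.2398

$23.24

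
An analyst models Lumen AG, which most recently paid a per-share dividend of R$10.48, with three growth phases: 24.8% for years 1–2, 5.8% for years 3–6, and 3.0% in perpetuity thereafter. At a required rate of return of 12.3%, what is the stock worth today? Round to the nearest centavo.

Three-stage DDM. Project D₁…D_6; terminal Gordon value at t=6 with g = 0.03; discount at r = 0.123.
D_1 = 13.0790
D_2 = 16.3226
D_3 = 17.2694
D_4 = 18.2710
D_5 = 19.3307
D_6 = 20.4519
TV_6 = 21.0654/(0.123−0.03) = 226.5100
P₀ = Σ Dₜ/(1+r)ᵗ + TV_6/(1+r)^6 = 182.2206

R$182.22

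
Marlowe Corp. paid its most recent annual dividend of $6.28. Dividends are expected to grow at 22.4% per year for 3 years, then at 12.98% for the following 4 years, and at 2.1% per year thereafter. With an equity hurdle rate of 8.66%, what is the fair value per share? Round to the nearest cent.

Three-stage DDM. Project D₁…D_7; terminal Gordon value at t=7 with g = 0.021; discount at r = 0.0866.
D_1 = 7.6867
D_2 = 9.4085
D_3 = 11.5161
D_4 = 13.0108
D_5 = 14.6997
D_6 = 16.6077
D_7 = 18.7633
TV_7 = 19.1574/(0.0866−0.021) = 292.0331
P₀ = Σ Dₜ/(1+r)ᵗ + TV_7/(1+r)^7 = 226.9216

$226.92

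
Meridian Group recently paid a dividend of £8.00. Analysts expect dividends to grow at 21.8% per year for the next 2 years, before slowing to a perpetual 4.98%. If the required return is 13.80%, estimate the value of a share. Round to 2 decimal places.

Two-stage DDM. Project D₁…D_2 at 0.218, terminal growth 0.0498, discount at r = 0.138.
D_1 = 9.7440
D_2 = 11.8682
Terminal value at t=2: TV = D_3/(r−g) = 12.4592/(0.138−0.0498) = 141.2611
P₀ = 9.7440/(1+0.138)^1 + 11.8682/(1+0.138)^2 + 141.2611/(1+0.138)^2 = 126.8049

£126.80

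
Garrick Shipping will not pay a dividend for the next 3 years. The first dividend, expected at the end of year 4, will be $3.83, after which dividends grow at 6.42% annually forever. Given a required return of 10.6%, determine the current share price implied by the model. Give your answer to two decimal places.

Deferred-dividend DDM. At t=3 the remaining stream is a growing perpetuity with first payment D_4 = 3.83.
V_3 = D_4/(r−g) = 3.83/(0.106−0.0642) = 91.6268
P₀ = V_3/(1+r)^3 = 91.6268/(1+0.106)^3 = 67.7263

$67.73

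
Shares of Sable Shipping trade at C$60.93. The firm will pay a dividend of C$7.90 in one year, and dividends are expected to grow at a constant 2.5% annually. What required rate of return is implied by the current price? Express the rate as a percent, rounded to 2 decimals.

15.47%

Rearranging the constant-growth DDM: r = D₁/P₀ + g.
r = 7.9000 / 60.93 + 0.025 = 0.12966 + 0.025 = 0.15466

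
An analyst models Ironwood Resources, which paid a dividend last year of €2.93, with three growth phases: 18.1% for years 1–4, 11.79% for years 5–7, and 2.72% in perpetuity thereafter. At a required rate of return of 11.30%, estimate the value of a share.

Three-stage DDM. Project D₁…D_7; terminal Gordon value at t=7 with g = 0.0272; discount at r = 0.113.
D_1 = 3.4603
D_2 = 4.0866
D_3 = 4.8263
D_4 = 5.6999
D_5 = 6.3719
D_6 = 7.1232
D_7 = 7.9630
TV_7 = 8.1796/(0.113−0.0272) = 95.3331
P₀ = Σ Dₜ/(1+r)ᵗ + TV_7/(1+r)^7 = 69.9230

€69.92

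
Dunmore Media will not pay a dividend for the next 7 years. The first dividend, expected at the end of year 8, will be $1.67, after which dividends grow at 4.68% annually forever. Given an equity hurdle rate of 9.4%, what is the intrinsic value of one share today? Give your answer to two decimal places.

Deferred-dividend DDM. At t=7 the remaining stream is a growing perpetuity with first payment D_8 = 1.67.
V_7 = D_8/(r−g) = 1.67/(0.094−0.0468) = 35.3814
P₀ = V_7/(1+r)^7 = 35.3814/(1+0.094)^7 = 18.8648

$18.86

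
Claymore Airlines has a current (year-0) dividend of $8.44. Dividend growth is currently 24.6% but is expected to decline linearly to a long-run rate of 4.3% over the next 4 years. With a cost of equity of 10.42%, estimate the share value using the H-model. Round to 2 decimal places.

H-model: P₀ = D₀[(1+g_L) + H(g_S−g_L)]/(r−g_L), with H = 4/2 = 2.
P₀ = 8.44 × [(1+0.043) + 2×(0.246−0.043)] / (0.1042−0.043)
   = 8.44 × 1.4490 / 0.0612 = 199.8294

$199.83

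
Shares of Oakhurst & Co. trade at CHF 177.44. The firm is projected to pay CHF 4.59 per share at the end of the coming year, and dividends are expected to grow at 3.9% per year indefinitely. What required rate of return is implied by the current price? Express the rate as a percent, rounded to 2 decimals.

6.49%

Rearranging the constant-growth DDM: r = D₁/P₀ + g.
r = 4.5900 / 177.44 + 0.039 = 0.02587 + 0.039 = 0.06487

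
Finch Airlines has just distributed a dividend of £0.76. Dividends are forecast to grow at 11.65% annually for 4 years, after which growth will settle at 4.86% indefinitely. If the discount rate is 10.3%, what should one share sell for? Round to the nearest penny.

Two-stage DDM. Project D₁…D_4 at 0.1165, terminal growth 0.0486, discount at r = 0.103.
D_1 = 0.8485
D_2 = 0.9474
D_3 = 1.0578
D_4 = 1.1810
Terminal value at t=4: TV = D_5/(r−g) = 1.2384/(0.103−0.0486) = 22.7646
P₀ = 0.8485/(1+0.103)^1 + 0.9474/(1+0.103)^2 + 1.0578/(1+0.103)^3 + 1.1810/(1+0.103)^4 + 22.7646/(1+0.103)^4 = 18.5142

£18.51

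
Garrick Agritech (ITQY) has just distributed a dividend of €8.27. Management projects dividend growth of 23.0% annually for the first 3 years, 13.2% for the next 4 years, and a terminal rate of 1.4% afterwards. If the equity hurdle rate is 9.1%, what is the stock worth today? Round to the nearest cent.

Three-stage DDM. Project D₁…D_7; terminal Gordon value at t=7 with g = 0.014; discount at r = 0.091.
D_1 = 10.1721
D_2 = 12.5117
D_3 = 15.3894
D_4 = 17.4208
D_5 = 19.7203
D_6 = 22.3234
D_7 = 25.2701
TV_7 = 25.6239/(0.091−0.014) = 332.7774
P₀ = Σ Dₜ/(1+r)ᵗ + TV_7/(1+r)^7 = 264.5889

€264.59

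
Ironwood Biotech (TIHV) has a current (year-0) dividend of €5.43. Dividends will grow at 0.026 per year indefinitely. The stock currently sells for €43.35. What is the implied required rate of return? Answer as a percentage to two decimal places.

15.45%

Rearranging the constant-growth DDM: r = D₁/P₀ + g.
D₁ = 5.43 × (1 + 0.026) = 5.5712.
r = 5.5712 / 43.35 + 0.026 = 0.12852 + 0.026 = 0.15452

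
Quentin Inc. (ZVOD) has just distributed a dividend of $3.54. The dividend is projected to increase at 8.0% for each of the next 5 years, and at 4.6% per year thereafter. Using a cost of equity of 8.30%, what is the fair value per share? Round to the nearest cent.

$116.25

Two-stage DDM. Project D₁…D_5 at 0.08, terminal growth 0.046, discount at r = 0.083.
D_1 = 3.8232
D_2 = 4.1291
D_3 = 4.4594
D_4 = 4.8161
D_5 = 5.2014
Terminal value at t=5: TV = D_6/(r−g) = 5.4407/(0.083−0.046) = 147.0456
P₀ = 3.8232/(1+0.083)^1 + 4.1291/(1+0.083)^2 + 4.4594/(1+0.083)^3 + 4.8161/(1+0.083)^4 + 5.2014/(1+0.083)^5 + 147.0456/(1+0.083)^5 = 116.2518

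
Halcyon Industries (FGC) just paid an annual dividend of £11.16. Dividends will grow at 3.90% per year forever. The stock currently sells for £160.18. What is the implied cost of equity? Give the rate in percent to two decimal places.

Rearranging the constant-growth DDM: r = D₁/P₀ + g.
D₁ = 11.16 × (1 + 0.039) = 11.5952.
r = 11.5952 / 160.18 + 0.039 = 0.07239 + 0.039 = 0.11139

11.14%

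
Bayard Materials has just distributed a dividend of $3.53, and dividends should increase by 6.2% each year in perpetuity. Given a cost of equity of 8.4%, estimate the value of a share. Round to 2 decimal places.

Gordon growth model: P₀ = D₁/(r − g). D₁ = 3.53 × (1 + 0.062) = 3.7489.
P₀ = 3.7489 / (0.084 − 0.062) = 3.7489 / 0.022 = 170.4027

$170.40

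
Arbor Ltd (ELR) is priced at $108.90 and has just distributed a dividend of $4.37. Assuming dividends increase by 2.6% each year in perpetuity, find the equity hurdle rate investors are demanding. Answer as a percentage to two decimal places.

Rearranging the constant-growth DDM: r = D₁/P₀ + g.
D₁ = 4.37 × (1 + 0.026) = 4.4836.
r = 4.4836 / 108.90 + 0.026 = 0.04117 + 0.026 = 0.06717

6.72%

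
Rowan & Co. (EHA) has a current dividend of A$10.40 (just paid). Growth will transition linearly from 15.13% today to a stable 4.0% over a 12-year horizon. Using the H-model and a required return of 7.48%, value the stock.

H-model: P₀ = D₀[(1+g_L) + H(g_S−g_L)]/(r−g_L), with H = 12/2 = 6.
P₀ = 10.40 × [(1+0.04) + 6×(0.1513−0.04)] / (0.0748−0.04)
   = 10.40 × 1.7078 / 0.0348 = 510.3770

A$510.38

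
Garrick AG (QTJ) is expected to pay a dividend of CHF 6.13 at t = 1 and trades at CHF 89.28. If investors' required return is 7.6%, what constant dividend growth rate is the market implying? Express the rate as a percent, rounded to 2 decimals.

0.73%

From P₀ = D₁/(r − g), the implied growth is g = r − D₁/P₀.
g = 0.076 − 6.13/89.28 = 0.076 − 0.06866 = 0.00734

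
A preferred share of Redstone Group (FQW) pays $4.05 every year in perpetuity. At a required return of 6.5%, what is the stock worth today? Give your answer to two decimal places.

Zero-growth DDM (perpetuity): P₀ = D/r = 4.05 / 0.065 = 62.3077

$62.31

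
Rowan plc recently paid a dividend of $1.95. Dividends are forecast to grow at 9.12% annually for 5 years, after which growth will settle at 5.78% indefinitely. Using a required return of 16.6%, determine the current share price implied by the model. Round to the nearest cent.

$21.71

Two-stage DDM. Project D₁…D_5 at 0.0912, terminal growth 0.0578, discount at r = 0.166.
D_1 = 2.1278
D_2 = 2.3219
D_3 = 2.5337
D_4 = 2.7647
D_5 = 3.0169
Terminal value at t=5: TV = D_6/(r−g) = 3.1912/(0.166−0.0578) = 29.4939
P₀ = 2.1278/(1+0.166)^1 + 2.3219/(1+0.166)^2 + 2.5337/(1+0.166)^3 + 2.7647/(1+0.166)^4 + 3.0169/(1+0.166)^5 + 29.4939/(1+0.166)^5 = 21.7114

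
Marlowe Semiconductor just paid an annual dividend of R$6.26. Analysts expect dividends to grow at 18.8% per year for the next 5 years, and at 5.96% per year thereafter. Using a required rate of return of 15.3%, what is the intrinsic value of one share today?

Two-stage DDM. Project D₁…D_5 at 0.188, terminal growth 0.0596, discount at r = 0.153.
D_1 = 7.4369
D_2 = 8.8350
D_3 = 10.4960
D_4 = 12.4692
D_5 = 14.8135
Terminal value at t=5: TV = D_6/(r−g) = 15.6963/(0.153−0.0596) = 168.0551
P₀ = 7.4369/(1+0.153)^1 + 8.8350/(1+0.153)^2 + 10.4960/(1+0.153)^3 + 12.4692/(1+0.153)^4 + 14.8135/(1+0.153)^5 + 168.0551/(1+0.153)^5 = 116.7401

R$116.74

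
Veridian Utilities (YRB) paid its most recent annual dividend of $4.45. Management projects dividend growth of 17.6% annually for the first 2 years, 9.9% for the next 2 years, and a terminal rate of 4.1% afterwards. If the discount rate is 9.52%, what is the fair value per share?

Three-stage DDM. Project D₁…D_4; terminal Gordon value at t=4 with g = 0.041; discount at r = 0.0952.
D_1 = 5.2332
D_2 = 6.1542
D_3 = 6.7635
D_4 = 7.4331
TV_4 = 7.7379/(0.0952−0.041) = 142.7649
P₀ = Σ Dₜ/(1+r)ᵗ + TV_4/(1+r)^4 = 119.4554

$119.46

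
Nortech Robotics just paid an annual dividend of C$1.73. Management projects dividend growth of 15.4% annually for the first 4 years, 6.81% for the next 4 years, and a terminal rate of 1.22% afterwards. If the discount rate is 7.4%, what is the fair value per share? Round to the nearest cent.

C$54.35

Three-stage DDM. Project D₁…D_8; terminal Gordon value at t=8 with g = 0.0122; discount at r = 0.074.
D_1 = 1.9964
D_2 = 2.3039
D_3 = 2.6587
D_4 = 3.0681
D_5 = 3.2770
D_6 = 3.5002
D_7 = 3.7386
D_8 = 3.9932
TV_8 = 4.0419/(0.074−0.0122) = 65.4026
P₀ = Σ Dₜ/(1+r)ᵗ + TV_8/(1+r)^8 = 54.3515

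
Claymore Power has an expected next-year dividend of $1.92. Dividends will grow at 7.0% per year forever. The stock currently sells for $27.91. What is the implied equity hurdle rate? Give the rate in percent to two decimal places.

Rearranging the constant-growth DDM: r = D₁/P₀ + g.
r = 1.9200 / 27.91 + 0.07 = 0.06879 + 0.07 = 0.13879

13.88%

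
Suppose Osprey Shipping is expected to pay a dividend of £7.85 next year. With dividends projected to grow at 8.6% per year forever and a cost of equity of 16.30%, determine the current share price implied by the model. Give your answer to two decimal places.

Gordon growth model: P₀ = D₁/(r − g), with D₁ = 7.85 given directly.
P₀ = 7.8500 / (0.163 − 0.086) = 7.8500 / 0.077 = 101.9481

£101.95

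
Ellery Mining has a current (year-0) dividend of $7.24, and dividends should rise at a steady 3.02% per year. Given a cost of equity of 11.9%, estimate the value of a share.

$83.99

Gordon growth model: P₀ = D₁/(r − g). D₁ = 7.24 × (1 + 0.0302) = 7.4586.
P₀ = 7.4586 / (0.119 − 0.0302) = 7.4586 / 0.0888 = 83.9938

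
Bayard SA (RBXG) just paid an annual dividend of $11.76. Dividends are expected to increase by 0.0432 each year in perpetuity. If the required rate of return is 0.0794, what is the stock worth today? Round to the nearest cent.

$338.90

Gordon growth model: P₀ = D₁/(r − g). D₁ = 11.76 × (1 + 0.0432) = 12.2680.
P₀ = 12.2680 / (0.0794 − 0.0432) = 12.2680 / 0.0362 = 338.8959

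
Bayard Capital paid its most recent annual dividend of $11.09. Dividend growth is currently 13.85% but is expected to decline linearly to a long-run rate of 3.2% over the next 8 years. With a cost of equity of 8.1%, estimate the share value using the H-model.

$329.98

H-model: P₀ = D₀[(1+g_L) + H(g_S−g_L)]/(r−g_L), with H = 8/2 = 4.
P₀ = 11.09 × [(1+0.032) + 4×(0.1385−0.032)] / (0.081−0.032)
   = 11.09 × 1.4580 / 0.049 = 329.9841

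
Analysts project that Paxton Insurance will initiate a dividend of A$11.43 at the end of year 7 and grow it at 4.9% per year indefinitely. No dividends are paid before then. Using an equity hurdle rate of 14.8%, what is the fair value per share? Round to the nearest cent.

A$50.44

Deferred-dividend DDM. At t=6 the remaining stream is a growing perpetuity with first payment D_7 = 11.43.
V_6 = D_7/(r−g) = 11.43/(0.148−0.049) = 115.4545
P₀ = V_6/(1+r)^6 = 115.4545/(1+0.148)^6 = 50.4382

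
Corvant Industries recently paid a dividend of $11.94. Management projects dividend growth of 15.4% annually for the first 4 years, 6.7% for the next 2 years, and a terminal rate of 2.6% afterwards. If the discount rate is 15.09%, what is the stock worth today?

Three-stage DDM. Project D₁…D_6; terminal Gordon value at t=6 with g = 0.026; discount at r = 0.1509.
D_1 = 13.7788
D_2 = 15.9007
D_3 = 18.3494
D_4 = 21.1752
D_5 = 22.5939
D_6 = 24.1077
TV_6 = 24.7345/(0.1509−0.026) = 198.0347
P₀ = Σ Dₜ/(1+r)ᵗ + TV_6/(1+r)^6 = 154.8604

$154.86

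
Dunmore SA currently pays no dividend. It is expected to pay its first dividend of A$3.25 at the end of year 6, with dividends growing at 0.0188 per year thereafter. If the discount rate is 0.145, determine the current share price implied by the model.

A$13.09

Deferred-dividend DDM. At t=5 the remaining stream is a growing perpetuity with first payment D_6 = 3.25.
V_5 = D_6/(r−g) = 3.25/(0.145−0.0188) = 25.7528
P₀ = V_5/(1+r)^5 = 25.7528/(1+0.145)^5 = 13.0857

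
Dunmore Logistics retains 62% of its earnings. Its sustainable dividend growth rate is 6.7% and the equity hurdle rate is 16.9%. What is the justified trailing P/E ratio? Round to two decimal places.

3.98

Payout ratio b = 1 − 0.62 = 0.38.
Justified trailing P/E = b(1+g)/(r−g) = 0.38×(1+0.067)/(0.169−0.067) = 3.9751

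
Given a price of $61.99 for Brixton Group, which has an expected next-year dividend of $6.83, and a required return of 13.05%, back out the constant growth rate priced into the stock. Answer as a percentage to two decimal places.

2.03%

From P₀ = D₁/(r − g), the implied growth is g = r − D₁/P₀.
g = 0.1305 − 6.83/61.99 = 0.1305 − 0.11018 = 0.02032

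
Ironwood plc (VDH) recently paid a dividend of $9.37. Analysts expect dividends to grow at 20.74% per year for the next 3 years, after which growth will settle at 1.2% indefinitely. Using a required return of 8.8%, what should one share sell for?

Two-stage DDM. Project D₁…D_3 at 0.2074, terminal growth 0.012, discount at r = 0.088.
D_1 = 11.3133
D_2 = 13.6597
D_3 = 16.4928
Terminal value at t=3: TV = D_4/(r−g) = 16.6907/(0.088−0.012) = 219.6140
P₀ = 11.3133/(1+0.088)^1 + 13.6597/(1+0.088)^2 + 16.4928/(1+0.088)^3 + 219.6140/(1+0.088)^3 = 205.2627

$205.26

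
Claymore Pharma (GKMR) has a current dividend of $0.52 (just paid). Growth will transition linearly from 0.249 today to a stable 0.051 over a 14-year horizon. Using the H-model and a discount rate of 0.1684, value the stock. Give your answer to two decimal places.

$10.79

H-model: P₀ = D₀[(1+g_L) + H(g_S−g_L)]/(r−g_L), with H = 14/2 = 7.
P₀ = 0.52 × [(1+0.051) + 7×(0.249−0.051)] / (0.1684−0.051)
   = 0.52 × 2.4370 / 0.1174 = 10.7942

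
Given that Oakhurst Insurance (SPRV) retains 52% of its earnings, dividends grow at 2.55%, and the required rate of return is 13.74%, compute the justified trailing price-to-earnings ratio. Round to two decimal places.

4.40

Payout ratio b = 1 − 0.52 = 0.48.
Justified trailing P/E = b(1+g)/(r−g) = 0.48×(1+0.0255)/(0.1374−0.0255) = 4.3989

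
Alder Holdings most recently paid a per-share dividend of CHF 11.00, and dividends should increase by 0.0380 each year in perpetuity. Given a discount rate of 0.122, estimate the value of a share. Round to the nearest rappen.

CHF 135.93

Gordon growth model: P₀ = D₁/(r − g). D₁ = 11.00 × (1 + 0.038) = 11.4180.
P₀ = 11.4180 / (0.122 − 0.038) = 11.4180 / 0.084 = 135.9286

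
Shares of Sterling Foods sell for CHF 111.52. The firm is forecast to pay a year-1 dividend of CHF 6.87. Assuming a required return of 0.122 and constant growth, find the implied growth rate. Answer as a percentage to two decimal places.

From P₀ = D₁/(r − g), the implied growth is g = r − D₁/P₀.
g = 0.122 − 6.87/111.52 = 0.122 − 0.06160 = 0.06040

6.04%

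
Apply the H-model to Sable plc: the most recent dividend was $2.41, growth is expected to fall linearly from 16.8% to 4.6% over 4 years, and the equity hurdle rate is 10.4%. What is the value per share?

$53.60

H-model: P₀ = D₀[(1+g_L) + H(g_S−g_L)]/(r−g_L), with H = 4/2 = 2.
P₀ = 2.41 × [(1+0.046) + 2×(0.168−0.046)] / (0.104−0.046)
   = 2.41 × 1.2900 / 0.058 = 53.6017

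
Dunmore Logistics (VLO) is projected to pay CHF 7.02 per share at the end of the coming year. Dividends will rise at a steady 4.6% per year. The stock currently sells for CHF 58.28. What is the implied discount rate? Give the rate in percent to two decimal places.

16.65%

Rearranging the constant-growth DDM: r = D₁/P₀ + g.
r = 7.0200 / 58.28 + 0.046 = 0.12045 + 0.046 = 0.16645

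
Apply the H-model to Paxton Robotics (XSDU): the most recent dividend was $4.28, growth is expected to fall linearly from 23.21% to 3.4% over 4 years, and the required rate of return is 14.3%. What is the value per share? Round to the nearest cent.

$56.16

H-model: P₀ = D₀[(1+g_L) + H(g_S−g_L)]/(r−g_L), with H = 4/2 = 2.
P₀ = 4.28 × [(1+0.034) + 2×(0.2321−0.034)] / (0.143−0.034)
   = 4.28 × 1.4302 / 0.109 = 56.1583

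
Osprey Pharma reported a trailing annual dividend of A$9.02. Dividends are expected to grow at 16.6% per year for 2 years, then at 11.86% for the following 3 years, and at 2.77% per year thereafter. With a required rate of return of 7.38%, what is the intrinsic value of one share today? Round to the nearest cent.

Three-stage DDM. Project D₁…D_5; terminal Gordon value at t=5 with g = 0.0277; discount at r = 0.0738.
D_1 = 10.5173
D_2 = 12.2632
D_3 = 13.7176
D_4 = 15.3445
D_5 = 17.1644
TV_5 = 17.6398/(0.0738−0.0277) = 382.6428
P₀ = Σ Dₜ/(1+r)ᵗ + TV_5/(1+r)^5 = 323.0993

A$323.10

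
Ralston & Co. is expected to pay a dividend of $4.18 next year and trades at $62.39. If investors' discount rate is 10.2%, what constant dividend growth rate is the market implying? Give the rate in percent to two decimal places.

From P₀ = D₁/(r − g), the implied growth is g = r − D₁/P₀.
g = 0.102 − 4.18/62.39 = 0.102 − 0.06700 = 0.03500

3.50%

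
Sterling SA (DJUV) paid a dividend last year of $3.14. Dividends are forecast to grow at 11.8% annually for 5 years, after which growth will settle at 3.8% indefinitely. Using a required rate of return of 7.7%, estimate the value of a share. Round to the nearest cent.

$118.32

Two-stage DDM. Project D₁…D_5 at 0.118, terminal growth 0.038, discount at r = 0.077.
D_1 = 3.5105
D_2 = 3.9248
D_3 = 4.3879
D_4 = 4.9057
D_5 = 5.4845
Terminal value at t=5: TV = D_6/(r−g) = 5.6929/(0.077−0.038) = 145.9726
P₀ = 3.5105/(1+0.077)^1 + 3.9248/(1+0.077)^2 + 4.3879/(1+0.077)^3 + 4.9057/(1+0.077)^4 + 5.4845/(1+0.077)^5 + 145.9726/(1+0.077)^5 = 118.3246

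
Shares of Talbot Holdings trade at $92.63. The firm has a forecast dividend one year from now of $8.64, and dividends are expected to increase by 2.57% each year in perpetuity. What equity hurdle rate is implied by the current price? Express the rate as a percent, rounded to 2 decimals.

11.90%

Rearranging the constant-growth DDM: r = D₁/P₀ + g.
r = 8.6400 / 92.63 + 0.0257 = 0.09327 + 0.0257 = 0.11897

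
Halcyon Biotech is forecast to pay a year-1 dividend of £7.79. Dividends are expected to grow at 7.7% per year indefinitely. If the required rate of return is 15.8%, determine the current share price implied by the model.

Gordon growth model: P₀ = D₁/(r − g), with D₁ = 7.79 given directly.
P₀ = 7.7900 / (0.158 − 0.077) = 7.7900 / 0.081 = 96.1728

£96.17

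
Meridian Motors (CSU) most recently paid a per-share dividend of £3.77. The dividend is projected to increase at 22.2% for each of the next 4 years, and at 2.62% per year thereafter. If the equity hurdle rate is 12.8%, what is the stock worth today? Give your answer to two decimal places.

Two-stage DDM. Project D₁…D_4 at 0.222, terminal growth 0.0262, discount at r = 0.128.
D_1 = 4.6069
D_2 = 5.6297
D_3 = 6.8795
D_4 = 8.4067
Terminal value at t=4: TV = D_5/(r−g) = 8.6270/(0.128−0.0262) = 84.7443
P₀ = 4.6069/(1+0.128)^1 + 5.6297/(1+0.128)^2 + 6.8795/(1+0.128)^3 + 8.4067/(1+0.128)^4 + 84.7443/(1+0.128)^4 = 70.8394

£70.84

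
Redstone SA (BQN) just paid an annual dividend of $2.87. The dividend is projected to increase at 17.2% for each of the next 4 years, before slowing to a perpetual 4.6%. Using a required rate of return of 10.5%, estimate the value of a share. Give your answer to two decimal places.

Two-stage DDM. Project D₁…D_4 at 0.172, terminal growth 0.046, discount at r = 0.105.
D_1 = 3.3636
D_2 = 3.9422
D_3 = 4.6202
D_4 = 5.4149
Terminal value at t=4: TV = D_5/(r−g) = 5.6640/(0.105−0.046) = 96.0002
P₀ = 3.3636/(1+0.105)^1 + 3.9422/(1+0.105)^2 + 4.6202/(1+0.105)^3 + 5.4149/(1+0.105)^4 + 96.0002/(1+0.105)^4 = 77.7196

$77.72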